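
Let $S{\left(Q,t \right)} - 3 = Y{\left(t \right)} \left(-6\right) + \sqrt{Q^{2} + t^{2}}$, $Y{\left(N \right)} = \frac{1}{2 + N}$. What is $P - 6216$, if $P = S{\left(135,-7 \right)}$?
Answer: $- \frac{31059}{5} + \sqrt{18274} \approx -6076.6$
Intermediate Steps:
$S{\left(Q,t \right)} = 3 + \sqrt{Q^{2} + t^{2}} - \frac{6}{2 + t}$ ($S{\left(Q,t \right)} = 3 + \left(\frac{1}{2 + t} \left(-6\right) + \sqrt{Q^{2} + t^{2}}\right) = 3 + \left(- \frac{6}{2 + t} + \sqrt{Q^{2} + t^{2}}\right) = 3 + \left(\sqrt{Q^{2} + t^{2}} - \frac{6}{2 + t}\right) = 3 + \sqrt{Q^{2} + t^{2}} - \frac{6}{2 + t}$)
$P = \frac{21}{5} + \sqrt{18274}$ ($P = \frac{-6 + \left(2 - 7\right) \left(3 + \sqrt{135^{2} + \left(-7\right)^{2}}\right)}{2 - 7} = \frac{-6 - 5 \left(3 + \sqrt{18225 + 49}\right)}{-5} = - \frac{-6 - 5 \left(3 + \sqrt{18274}\right)}{5} = - \frac{-6 - \left(15 + 5 \sqrt{18274}\right)}{5} = - \frac{-21 - 5 \sqrt{18274}}{5} = \frac{21}{5} + \sqrt{18274} \approx 139.38$)
$P - 6216 = \left(\frac{21}{5} + \sqrt{18274}\right) - 6216 = - \frac{31059}{5} + \sqrt{18274}$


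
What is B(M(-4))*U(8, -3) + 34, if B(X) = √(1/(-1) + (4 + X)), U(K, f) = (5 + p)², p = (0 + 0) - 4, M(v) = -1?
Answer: 34 + √2 ≈ 35.414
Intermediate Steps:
p = -4 (p = 0 - 4 = -4)
U(K, f) = 1 (U(K, f) = (5 - 4)² = 1² = 1)
B(X) = √(3 + X) (B(X) = √(-1 + (4 + X)) = √(3 + X))
B(M(-4))*U(8, -3) + 34 = √(3 - 1)*1 + 34 = √2*1 + 34 = √2 + 34 = 34 + √2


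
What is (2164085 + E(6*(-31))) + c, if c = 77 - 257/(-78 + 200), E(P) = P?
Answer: 264004815/122 ≈ 2.1640e+6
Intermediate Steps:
c = 9137/122 (c = 77 - 257/122 = 9137/122 ≈ 74.893)
(2164085 + E(6*(-31))) + c = (2164085 + 6*(-31)) + 9137/122 = (2164085 - 186) + 9137/122 = 2163899 + 9137/122 = 264004815/122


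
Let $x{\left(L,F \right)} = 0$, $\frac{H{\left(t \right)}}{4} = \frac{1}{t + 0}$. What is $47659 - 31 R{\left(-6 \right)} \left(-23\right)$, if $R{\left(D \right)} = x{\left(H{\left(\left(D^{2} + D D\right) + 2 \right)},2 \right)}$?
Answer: $47659$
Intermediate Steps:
$H{\left(t \right)} = \frac{4}{t}$ ($H{\left(t \right)} = \frac{4}{t + 0} = \frac{4}{t}$)
$R{\left(D \right)} = 0$
$47659 - 31 R{\left(-6 \right)} \left(-23\right) = 47659 - 31 \cdot 0 \left(-23\right) = 47659 - 0 \left(-23\right) = 47659 - 0 = 47659 + 0 = 47659$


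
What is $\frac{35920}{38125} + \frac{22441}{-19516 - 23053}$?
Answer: $\frac{134703071}{324588625} \approx 0.415$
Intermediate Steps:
$\frac{35920}{38125} + \frac{22441}{-19516 - 23053} = 35920 \cdot \frac{1}{38125} + \frac{22441}{-19516 - 23053} = \frac{7184}{7625} + \frac{22441}{-42569} = \frac{7184}{7625} + 22441 \left(- \frac{1}{42569}\right) = \frac{7184}{7625} - \frac{22441}{42569} = \frac{134703071}{324588625}$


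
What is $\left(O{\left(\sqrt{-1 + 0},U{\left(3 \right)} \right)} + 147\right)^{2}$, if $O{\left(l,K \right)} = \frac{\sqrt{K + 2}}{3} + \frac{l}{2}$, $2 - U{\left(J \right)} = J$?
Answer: $\frac{781447}{36} + \frac{442 i}{3} \approx 21707.0 + 147.33 i$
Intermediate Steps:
$U{\left(J \right)} = 2 - J$
$O{\left(l,K \right)} = \frac{l}{2} + \frac{\sqrt{2 + K}}{3}$ ($O{\left(l,K \right)} = \sqrt{2 + K} \frac{1}{3} + l \frac{1}{2} = \frac{\sqrt{2 + K}}{3} + \frac{l}{2} = \frac{l}{2} + \frac{\sqrt{2 + K}}{3}$)
$\left(O{\left(\sqrt{-1 + 0},U{\left(3 \right)} \right)} + 147\right)^{2} = \left(\left(\frac{\sqrt{-1 + 0}}{2} + \frac{\sqrt{2 + \left(2 - 3\right)}}{3}\right) + 147\right)^{2} = \left(\left(\frac{\sqrt{-1}}{2} + \frac{\sqrt{2 + \left(2 - 3\right)}}{3}\right) + 147\right)^{2} = \left(\left(\frac{i}{2} + \frac{\sqrt{2 - 1}}{3}\right) + 147\right)^{2} = \left(\left(\frac{i}{2} + \frac{\sqrt{1}}{3}\right) + 147\right)^{2} = \left(\left(\frac{i}{2} + \frac{1}{3} \cdot 1\right) + 147\right)^{2} = \left(\left(\frac{i}{2} + \frac{1}{3}\right) + 147\right)^{2} = \left(\left(\frac{1}{3} + \frac{i}{2}\right) + 147\right)^{2} = \left(\frac{442}{3} + \frac{i}{2}\right)^{2}$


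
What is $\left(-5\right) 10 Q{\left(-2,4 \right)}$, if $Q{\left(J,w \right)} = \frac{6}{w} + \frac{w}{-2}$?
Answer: $25$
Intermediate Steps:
$Q{\left(J,w \right)} = \frac{6}{w} - \frac{w}{2}$ ($Q{\left(J,w \right)} = \frac{6}{w} + w \left(- \frac{1}{2}\right) = \frac{6}{w} - \frac{w}{2}$)
$\left(-5\right) 10 Q{\left(-2,4 \right)} = \left(-5\right) 10 \left(\frac{6}{4} - 2\right) = - 50 \left(6 \cdot \frac{1}{4} - 2\right) = - 50 \left(\frac{3}{2} - 2\right) = \left(-50\right) \left(- \frac{1}{2}\right) = 25$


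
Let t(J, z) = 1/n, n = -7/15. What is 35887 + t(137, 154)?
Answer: 251194/7 ≈ 35885.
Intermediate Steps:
n = -7/15 (n = -7*1/15 = -7/15 ≈ -0.46667)
t(J, z) = -15/7 (t(J, z) = 1/(-7/15) = -15/7)
35887 + t(137, 154) = 35887 - 15/7 = 251194/7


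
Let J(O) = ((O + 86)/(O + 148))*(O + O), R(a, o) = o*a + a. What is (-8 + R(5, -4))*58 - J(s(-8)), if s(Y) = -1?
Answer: -195928/147 ≈ -1332.8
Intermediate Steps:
R(a, o) = a + a*o (R(a, o) = a*o + a = a + a*o)
J(O) = 2*O*(86 + O)/(148 + O) (J(O) = ((86 + O)/(148 + O))*(2*O) = 2*O*(86 + O)/(148 + O))
(-8 + R(5, -4))*58 - J(s(-8)) = (-8 + 5*(1 - 4))*58 - 2*(-1)*(86 - 1)/(148 - 1) = (-8 + 5*(-3))*58 - 2*(-1)*85/147 = (-8 - 15)*58 - 2*(-1)*85/147 = -23*58 - 1*(-170/147) = -1334 + 170/147 = -195928/147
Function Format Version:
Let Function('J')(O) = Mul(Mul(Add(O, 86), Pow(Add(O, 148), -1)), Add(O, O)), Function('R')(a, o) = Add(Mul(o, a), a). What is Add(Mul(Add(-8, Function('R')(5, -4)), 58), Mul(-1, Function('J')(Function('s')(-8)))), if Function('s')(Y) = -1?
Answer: Rational(-195928, 147) ≈ -1332.8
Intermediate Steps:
Function('R')(a, o) = Add(a, Mul(a, o)) (Function('R')(a, o) = Add(Mul(a, o), a) = Add(a, Mul(a, o)))
Function('J')(O) = Mul(2, O, Pow(Add(148, O), -1), Add(86, O)) (Function('J')(O) = Mul(Mul(Add(86, O), Pow(Add(148, O), -1)), Mul(2, O)) = Mul(Mul(Pow(Add(148, O), -1), Add(86, O)), Mul(2, O)) = Mul(2, O, Pow(Add(148, O), -1), Add(86, O)))
Add(Mul(Add(-8, Function('R')(5, -4)), 58), Mul(-1, Function('J')(Function('s')(-8)))) = Add(Mul(Add(-8, Mul(5, Add(1, -4))), 58), Mul(-1, Mul(2, -1, Pow(Add(148, -1), -1), Add(86, -1)))) = Add(Mul(Add(-8, Mul(5, -3)), 58), Mul(-1, Mul(2, -1, Pow(147, -1), 85))) = Add(Mul(Add(-8, -15), 58), Mul(-1, Mul(2, -1, Rational(1, 147), 85))) = Add(Mul(-23, 58), Mul(-1, Rational(-170, 147))) = Add(-1334, Rational(170, 147)) = Rational(-195928, 147)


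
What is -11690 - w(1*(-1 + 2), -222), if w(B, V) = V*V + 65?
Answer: -61039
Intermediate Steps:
w(B, V) = 65 + V**2 (w(B, V) = V**2 + 65 = 65 + V**2)
-11690 - w(1*(-1 + 2), -222) = -11690 - (65 + (-222)**2) = -11690 - (65 + 49284) = -11690 - 1*49349 = -11690 - 49349 = -61039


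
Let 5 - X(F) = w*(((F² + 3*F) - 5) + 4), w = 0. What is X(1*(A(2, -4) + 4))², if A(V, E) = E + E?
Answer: 25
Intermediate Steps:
A(V, E) = 2*E
X(F) = 5 (X(F) = 5 - 0*(((F² + 3*F) - 5) + 4) = 5 - 0*((-5 + F² + 3*F) + 4) = 5 - 0*(-1 + F² + 3*F) = 5 - 1*0 = 5 + 0 = 5)
X(1*(A(2, -4) + 4))² = 5² = 25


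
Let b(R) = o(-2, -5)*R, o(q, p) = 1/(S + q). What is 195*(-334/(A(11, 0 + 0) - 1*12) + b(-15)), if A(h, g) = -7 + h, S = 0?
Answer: 38415/4 ≈ 9603.8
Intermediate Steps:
o(q, p) = 1/q (o(q, p) = 1/(0 + q) = 1/q)
b(R) = -R/2 (b(R) = R/(-2) = -R/2)
195*(-334/(A(11, 0 + 0) - 1*12) + b(-15)) = 195*(-334/((-7 + 11) - 1*12) - ½*(-15)) = 195*(-334/(4 - 12) + 15/2) = 195*(-334/(-8) + 15/2) = 195*(-334*(-⅛) + 15/2) = 195*(167/4 + 15/2) = 195*(197/4) = 38415/4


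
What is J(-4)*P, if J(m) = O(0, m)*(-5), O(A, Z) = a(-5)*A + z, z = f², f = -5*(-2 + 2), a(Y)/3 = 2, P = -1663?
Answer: 0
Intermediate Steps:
a(Y) = 6 (a(Y) = 3*2 = 6)
f = 0 (f = -5*0 = 0)
z = 0 (z = 0² = 0)
O(A, Z) = 6*A (O(A, Z) = 6*A + 0 = 6*A)
J(m) = 0 (J(m) = (6*0)*(-5) = 0*(-5) = 0)
J(-4)*P = 0*(-1663) = 0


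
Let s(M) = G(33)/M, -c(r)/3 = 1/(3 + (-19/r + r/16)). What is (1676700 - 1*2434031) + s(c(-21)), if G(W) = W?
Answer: -254472797/336 ≈ -7.5736e+5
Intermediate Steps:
c(r) = -3/(3 - 19/r + r/16) (c(r) = -3/(3 + (-19/r + r/16)) = -3/(3 - 19/r + r/16))
s(M) = 33/M
(1676700 - 1*2434031) + s(c(-21)) = (1676700 - 1*2434031) + 33/((-48*(-21)/(-304 + (-21)² + 48*(-21)))) = (1676700 - 2434031) + 33/((-48*(-21)/(-304 + 441 - 1008))) = -757331 + 33/((-48*(-21)/(-871))) = -757331 + 33/((-48*(-21)*(-1/871))) = -757331 + 33/(-1008/871) = -757331 + 33*(-871/1008) = -757331 - 9581/336 = -254472797/336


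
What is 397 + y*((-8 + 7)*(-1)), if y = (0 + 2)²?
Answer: 401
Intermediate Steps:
y = 4 (y = 2² = 4)
397 + y*((-8 + 7)*(-1)) = 397 + 4*((-8 + 7)*(-1)) = 397 + 4*(-1*(-1)) = 397 + 4*1 = 397 + 4 = 401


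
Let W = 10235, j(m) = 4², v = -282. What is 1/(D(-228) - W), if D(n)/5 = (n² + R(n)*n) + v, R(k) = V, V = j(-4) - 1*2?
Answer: 1/232315 ≈ 4.3045e-6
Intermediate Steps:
j(m) = 16
V = 14 (V = 16 - 1*2 = 16 - 2 = 14)
R(k) = 14
D(n) = -1410 + 5*n² + 70*n (D(n) = 5*((n² + 14*n) - 282) = 5*(-282 + n² + 14*n) = -1410 + 5*n² + 70*n)
1/(D(-228) - W) = 1/((-1410 + 5*(-228)² + 70*(-228)) - 1*10235) = 1/((-1410 + 5*51984 - 15960) - 10235) = 1/((-1410 + 259920 - 15960) - 10235) = 1/(242550 - 10235) = 1/232315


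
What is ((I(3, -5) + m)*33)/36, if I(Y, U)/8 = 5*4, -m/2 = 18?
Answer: 341/3 ≈ 113.67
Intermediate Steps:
m = -36 (m = -2*18 = -36)
I(Y, U) = 160 (I(Y, U) = 8*(5*4) = 8*20 = 160)
((I(3, -5) + m)*33)/36 = ((160 - 36)*33)/36 = (124*33)*(1/36) = 4092*(1/36) = 341/3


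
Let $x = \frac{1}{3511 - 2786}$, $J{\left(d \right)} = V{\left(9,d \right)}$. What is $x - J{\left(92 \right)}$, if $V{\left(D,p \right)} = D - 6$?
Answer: $- \frac{2174}{725} \approx -2.9986$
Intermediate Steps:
$V{\left(D,p \right)} = -6 + D$ ($V{\left(D,p \right)} = D - 6 = -6 + D$)
$J{\left(d \right)} = 3$ ($J{\left(d \right)} = -6 + 9 = 3$)
$x = \frac{1}{725} \approx 0.0013793$
$x - J{\left(92 \right)} = \frac{1}{725} - 3 = - \frac{2174}{725}$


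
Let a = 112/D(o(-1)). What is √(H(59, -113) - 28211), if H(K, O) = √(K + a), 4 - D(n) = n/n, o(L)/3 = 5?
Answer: √(-253899 + 51*√3)/3 ≈ 167.93*I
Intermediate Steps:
o(L) = 15 (o(L) = 3*5 = 15)
D(n) = 3 (D(n) = 4 - n/n = 4 - 1*1 = 4 - 1 = 3)
a = 112/3 ≈ 37.333
H(K, O) = √(112/3 + K) (H(K, O) = √(K + 112/3) = √(112/3 + K))
√(H(59, -113) - 28211) = √(√(336 + 9*59)/3 - 28211) = √(√(336 + 531)/3 - 28211) = √(√867/3 - 28211) = √((17*√3)/3 - 28211) = √(17*√3/3 - 28211) = √(-28211 + 17*√3/3)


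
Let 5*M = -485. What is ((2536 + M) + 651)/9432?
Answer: 515/1572 ≈ 0.32761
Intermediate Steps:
M = -97 (M = (1/5)*(-485) = -97)
((2536 + M) + 651)/9432 = ((2536 - 97) + 651)/9432 = (2439 + 651)*(1/9432) = 3090*(1/9432) = 515/1572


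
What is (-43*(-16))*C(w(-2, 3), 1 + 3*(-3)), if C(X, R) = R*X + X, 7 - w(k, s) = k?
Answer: -43344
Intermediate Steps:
w(k, s) = 7 - k
C(X, R) = X + R*X
(-43*(-16))*C(w(-2, 3), 1 + 3*(-3)) = (-43*(-16))*((7 - 1*(-2))*(1 + (1 + 3*(-3)))) = 688*((7 + 2)*(1 + (1 - 9))) = 688*(9*(1 - 8)) = 688*(9*(-7)) = 688*(-63) = -43344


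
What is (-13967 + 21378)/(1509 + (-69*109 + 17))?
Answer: -7411/5995 ≈ -1.2362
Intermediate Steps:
(-13967 + 21378)/(1509 + (-69*109 + 17)) = 7411/(1509 + (-7521 + 17)) = 7411/(1509 - 7504) = 7411/(-5995) = 7411*(-1/5995) = -7411/5995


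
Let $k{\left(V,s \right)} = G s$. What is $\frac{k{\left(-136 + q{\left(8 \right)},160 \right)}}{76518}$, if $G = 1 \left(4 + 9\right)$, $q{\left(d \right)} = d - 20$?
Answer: $\frac{80}{2943} \approx 0.027183$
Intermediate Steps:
$q{\left(d \right)} = -20 + d$ ($q{\left(d \right)} = d - 20 = -20 + d$)
$G = 13$ ($G = 1 \cdot 13 = 13$)
$k{\left(V,s \right)} = 13 s$
$\frac{k{\left(-136 + q{\left(8 \right)},160 \right)}}{76518} = \frac{13 \cdot 160}{76518} = 2080 \cdot \frac{1}{76518} = \frac{80}{2943}$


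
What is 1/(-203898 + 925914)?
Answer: 1/722016 ≈ 1.3850e-6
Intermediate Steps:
1/(-203898 + 925914) = 1/722016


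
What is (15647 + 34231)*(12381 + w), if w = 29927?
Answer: 2110238424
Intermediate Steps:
(15647 + 34231)*(12381 + w) = (15647 + 34231)*(12381 + 29927) = 49878*42308 = 2110238424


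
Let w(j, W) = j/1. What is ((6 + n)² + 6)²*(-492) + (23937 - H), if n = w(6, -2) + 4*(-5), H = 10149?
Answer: -2397012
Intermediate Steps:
w(j, W) = j (w(j, W) = j*1 = j)
n = -14 (n = 6 + 4*(-5) = 6 - 20 = -14)
((6 + n)² + 6)²*(-492) + (23937 - H) = ((6 - 14)² + 6)²*(-492) + (23937 - 1*10149) = ((-8)² + 6)²*(-492) + (23937 - 10149) = (64 + 6)²*(-492) + 13788 = 70²*(-492) + 13788 = 4900*(-492) + 13788 = -2410800 + 13788 = -2397012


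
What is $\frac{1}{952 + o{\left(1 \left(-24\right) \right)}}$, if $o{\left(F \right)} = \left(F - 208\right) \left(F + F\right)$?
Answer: $\frac{1}{12088} \approx 8.2727 \cdot 10^{-5}$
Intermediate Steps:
$o{\left(F \right)} = 2 F \left(-208 + F\right)$ ($o{\left(F \right)} = \left(-208 + F\right) 2 F = 2 F \left(-208 + F\right)$)
$\frac{1}{952 + o{\left(1 \left(-24\right) \right)}} = \frac{1}{952 + 2 \cdot 1 \left(-24\right) \left(-208 + 1 \left(-24\right)\right)} = \frac{1}{952 + 2 \left(-24\right) \left(-208 - 24\right)} = \frac{1}{952 + 2 \left(-24\right) \left(-232\right)} = \frac{1}{952 + 11136} = \frac{1}{12088}$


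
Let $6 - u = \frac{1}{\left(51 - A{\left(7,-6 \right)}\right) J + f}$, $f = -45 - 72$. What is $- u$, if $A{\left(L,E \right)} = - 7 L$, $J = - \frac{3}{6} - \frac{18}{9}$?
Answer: $- \frac{2203}{367} \approx -6.0027$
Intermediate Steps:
$J = - \frac{5}{2}$ ($J = \left(-3\right) \frac{1}{6} - 2 = - \frac{1}{2} - 2 = - \frac{5}{2} \approx -2.5$)
$f = -117$ ($f = -45 - 72 = -117$)
$u = \frac{2203}{367}$ ($u = 6 - \frac{1}{\left(51 - \left(-7\right) 7\right) \left(- \frac{5}{2}\right) - 117} = 6 - \frac{1}{\left(51 - -49\right) \left(- \frac{5}{2}\right) - 117} = 6 - \frac{1}{\left(51 + 49\right) \left(- \frac{5}{2}\right) - 117} = 6 - \frac{1}{100 \left(- \frac{5}{2}\right) - 117} = 6 - \frac{1}{-250 - 117} = 6 - \frac{1}{-367} = 6 - - \frac{1}{367} = 6 + \frac{1}{367} = \frac{2203}{367} \approx 6.0027$)
$- u = \left(-1\right) \frac{2203}{367} = - \frac{2203}{367}$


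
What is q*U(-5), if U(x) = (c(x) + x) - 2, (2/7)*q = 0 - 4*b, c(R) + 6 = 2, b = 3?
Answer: 462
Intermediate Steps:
c(R) = -4 (c(R) = -6 + 2 = -4)
q = -42 (q = 7*(0 - 4*3)/2 = 7*(0 - 12)/2 = (7/2)*(-12) = -42)
U(x) = -6 + x (U(x) = (-4 + x) - 2 = -6 + x)
q*U(-5) = -42*(-6 - 5) = -42*(-11) = 462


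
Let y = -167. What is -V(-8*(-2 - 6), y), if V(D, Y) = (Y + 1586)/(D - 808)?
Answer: 473/248 ≈ 1.9073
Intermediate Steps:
V(D, Y) = (1586 + Y)/(-808 + D)
-V(-8*(-2 - 6), y) = -(1586 - 167)/(-808 - 8*(-2 - 6)) = -1419/(-808 - 8*(-8)) = -1419/(-808 + 64) = -1419/(-744) = -(-1)*1419/744 = -1*(-473/248) = 473/248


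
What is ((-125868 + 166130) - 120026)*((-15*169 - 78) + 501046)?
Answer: -39757009812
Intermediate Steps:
((-125868 + 166130) - 120026)*((-15*169 - 78) + 501046) = (40262 - 120026)*((-2535 - 78) + 501046) = -79764*(-2613 + 501046) = -79764*498433 = -39757009812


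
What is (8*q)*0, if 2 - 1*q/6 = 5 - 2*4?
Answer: 0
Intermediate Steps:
q = 30 (q = 12 - 6*(5 - 2*4) = 12 - 6*(5 - 8) = 12 - 6*(-3) = 12 + 18 = 30)
(8*q)*0 = (8*30)*0 = 240*0 = 0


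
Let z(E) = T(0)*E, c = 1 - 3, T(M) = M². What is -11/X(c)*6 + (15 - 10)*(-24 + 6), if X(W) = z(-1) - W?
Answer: -123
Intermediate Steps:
c = -2
z(E) = 0 (z(E) = 0²*E = 0*E = 0)
X(W) = -W (X(W) = 0 - W = -W)
-11/X(c)*6 + (15 - 10)*(-24 + 6) = -11/((-1*(-2)))*6 + (15 - 10)*(-24 + 6) = -11/2*6 + 5*(-18) = -11*½*6 - 90 = -11/2*6 - 90 = -33 - 90 = -123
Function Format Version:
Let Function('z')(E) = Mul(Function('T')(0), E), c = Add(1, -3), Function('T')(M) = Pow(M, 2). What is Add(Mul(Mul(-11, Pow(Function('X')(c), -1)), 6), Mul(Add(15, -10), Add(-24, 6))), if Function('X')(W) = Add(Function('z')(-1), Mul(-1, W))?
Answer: -123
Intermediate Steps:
c = -2
Function('z')(E) = 0 (Function('z')(E) = Mul(Pow(0, 2), E) = Mul(0, E) = 0)
Function('X')(W) = Mul(-1, W) (Function('X')(W) = Add(0, Mul(-1, W)) = Mul(-1, W))
Add(Mul(Mul(-11, Pow(Function('X')(c), -1)), 6), Mul(Add(15, -10), Add(-24, 6))) = Add(Mul(Mul(-11, Pow(Mul(-1, -2), -1)), 6), Mul(Add(15, -10), Add(-24, 6))) = Add(Mul(Mul(-11, Pow(2, -1)), 6), Mul(5, -18)) = Add(Mul(Mul(-11, Rational(1, 2)), 6), -90) = Add(Mul(Rational(-11, 2), 6), -90) = Add(-33, -90) = -123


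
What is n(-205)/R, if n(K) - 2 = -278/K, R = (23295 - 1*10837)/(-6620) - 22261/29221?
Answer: -13308879776/10483762279 ≈ -1.2695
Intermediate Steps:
R = -255701519/96721510 (R = (23295 - 10837)*(-1/6620) - 22261*1/29221 = 12458*(-1/6620) - 22261/29221 = -6229/3310 - 22261/29221 = -255701519/96721510 ≈ -2.6437)
n(K) = 2 - 278/K
n(-205)/R = (2 - 278/(-205))/(-255701519/96721510) = (2 - 278*(-1/205))*(-96721510/255701519) = (2 + 278/205)*(-96721510/255701519) = (688/205)*(-96721510/255701519) = -13308879776/10483762279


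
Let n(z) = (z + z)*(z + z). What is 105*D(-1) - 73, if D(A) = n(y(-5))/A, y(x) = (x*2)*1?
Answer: -42073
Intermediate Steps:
y(x) = 2*x (y(x) = (2*x)*1 = 2*x)
n(z) = 4*z² (n(z) = (2*z)*(2*z) = 4*z²)
D(A) = 400/A (D(A) = (4*(2*(-5))²)/A = (4*(-10)²)/A = (4*100)/A = 400/A)
105*D(-1) - 73 = 105*(400/(-1)) - 73 = 105*(400*(-1)) - 73 = 105*(-400) - 73 = -42000 - 73 = -42073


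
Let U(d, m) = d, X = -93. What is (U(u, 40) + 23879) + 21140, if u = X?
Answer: 44926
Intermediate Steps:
u = -93
(U(u, 40) + 23879) + 21140 = (-93 + 23879) + 21140 = 23786 + 21140 = 44926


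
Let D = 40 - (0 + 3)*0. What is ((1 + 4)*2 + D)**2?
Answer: 2500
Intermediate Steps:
D = 40 (D = 40 - 3*0 = 40 - 1*0 = 40 + 0 = 40)
((1 + 4)*2 + D)**2 = ((1 + 4)*2 + 40)**2 = (5*2 + 40)**2 = (10 + 40)**2 = 50**2 = 2500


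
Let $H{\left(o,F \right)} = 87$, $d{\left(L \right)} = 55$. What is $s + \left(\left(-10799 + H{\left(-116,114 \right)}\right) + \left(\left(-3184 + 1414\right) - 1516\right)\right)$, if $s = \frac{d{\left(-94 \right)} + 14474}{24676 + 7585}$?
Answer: $- \frac{451574949}{32261} \approx -13998.0$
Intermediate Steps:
$s = \frac{14529}{32261}$ ($s = \frac{55 + 14474}{24676 + 7585} = \frac{14529}{32261} \approx 0.45036$)
$s + \left(\left(-10799 + H{\left(-116,114 \right)}\right) + \left(\left(-3184 + 1414\right) - 1516\right)\right) = \frac{14529}{32261} + \left(\left(-10799 + 87\right) + \left(\left(-3184 + 1414\right) - 1516\right)\right) = \frac{14529}{32261} - 13998 = - \frac{451574949}{32261}$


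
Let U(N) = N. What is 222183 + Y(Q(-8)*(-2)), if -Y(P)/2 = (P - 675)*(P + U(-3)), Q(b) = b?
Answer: 239317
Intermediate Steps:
Y(P) = -2*(-675 + P)*(-3 + P) (Y(P) = -2*(P - 675)*(P - 3) = -2*(-675 + P)*(-3 + P))
222183 + Y(Q(-8)*(-2)) = 222183 + (-4050 - 2*(-8*(-2))² + 1356*(-8*(-2))) = 222183 + (-4050 - 2*16² + 1356*16) = 222183 + (-4050 - 2*256 + 21696) = 222183 + (-4050 - 512 + 21696) = 222183 + 17134 = 239317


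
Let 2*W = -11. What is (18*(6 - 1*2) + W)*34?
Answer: 2261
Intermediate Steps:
W = -11/2 (W = (1/2)*(-11) = -11/2 ≈ -5.5000)
(18*(6 - 1*2) + W)*34 = (18*(6 - 1*2) - 11/2)*34 = (18*(6 - 2) - 11/2)*34 = (18*4 - 11/2)*34 = (72 - 11/2)*34 = (133/2)*34 = 2261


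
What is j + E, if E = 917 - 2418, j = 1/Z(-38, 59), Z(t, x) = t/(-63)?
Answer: -56975/38 ≈ -1499.3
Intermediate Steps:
Z(t, x) = -t/63 (Z(t, x) = t*(-1/63) = -t/63)
j = 63/38 (j = 1/(-1/63*(-38)) = 1/(38/63) = 63/38 ≈ 1.6579)
E = -1501
j + E = 63/38 - 1501 = -56975/38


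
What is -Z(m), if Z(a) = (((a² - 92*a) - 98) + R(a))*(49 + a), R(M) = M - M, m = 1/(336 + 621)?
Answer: 4213015343030/876467493 ≈ 4806.8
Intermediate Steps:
m = 1/957 ≈ 0.0010449
R(M) = 0
Z(a) = (49 + a)*(-98 + a² - 92*a) (Z(a) = (((a² - 92*a) - 98) + 0)*(49 + a) = ((-98 + a² - 92*a) + 0)*(49 + a) = (-98 + a² - 92*a)*(49 + a) = (49 + a)*(-98 + a² - 92*a))
-Z(m) = -(-4802 + (1/957)³ - 4606*1/957 - 43*(1/957)²) = -(-4802 + 1/876467493 - 4606/957 - 43*1/915849) = -(-4802 + 1/876467493 - 4606/957 - 43/915849) = -1*(-4213015343030/876467493) = 4213015343030/876467493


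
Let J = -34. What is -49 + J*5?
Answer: -219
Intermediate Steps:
-49 + J*5 = -49 - 34*5 = -49 - 170 = -219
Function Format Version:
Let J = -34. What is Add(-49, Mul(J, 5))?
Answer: -219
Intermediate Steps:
Add(-49, Mul(J, 5)) = Add(-49, Mul(-34, 5)) = Add(-49, -170) = -219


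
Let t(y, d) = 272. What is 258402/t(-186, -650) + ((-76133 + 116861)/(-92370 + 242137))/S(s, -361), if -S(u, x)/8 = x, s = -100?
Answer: 6985367358663/7352960632 ≈ 950.01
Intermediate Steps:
S(u, x) = -8*x
258402/t(-186, -650) + ((-76133 + 116861)/(-92370 + 242137))/S(s, -361) = 258402/272 + ((-76133 + 116861)/(-92370 + 242137))/((-8*(-361))) = 258402*(1/272) + (40728/149767)/2888 = 129201/136 + (40728*(1/149767))*(1/2888) = 129201/136 + (40728/149767)*(1/2888) = 129201/136 + 5091/54065887 = 6985367358663/7352960632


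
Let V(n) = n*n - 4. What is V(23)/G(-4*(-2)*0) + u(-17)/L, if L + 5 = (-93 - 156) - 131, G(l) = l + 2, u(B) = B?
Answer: 202159/770 ≈ 262.54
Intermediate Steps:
G(l) = 2 + l
L = -385 (L = -5 + ((-93 - 156) - 131) = -5 + (-249 - 131) = -5 - 380 = -385)
V(n) = -4 + n² (V(n) = n² - 4 = -4 + n²)
V(23)/G(-4*(-2)*0) + u(-17)/L = (-4 + 23²)/(2 - 4*(-2)*0) - 17/(-385) = (-4 + 529)/(2 + 8*0) - 17*(-1/385) = 525/(2 + 0) + 17/385 = 525/2 + 17/385 = 202159/770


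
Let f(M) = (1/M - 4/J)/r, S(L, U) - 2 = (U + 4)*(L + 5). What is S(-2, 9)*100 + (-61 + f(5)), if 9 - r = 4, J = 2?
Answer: 100966/25 ≈ 4038.6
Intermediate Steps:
r = 5 (r = 9 - 1*4 = 9 - 4 = 5)
S(L, U) = 2 + (4 + U)*(5 + L) (S(L, U) = 2 + (U + 4)*(L + 5) = 2 + (4 + U)*(5 + L))
f(M) = -2/5 + 1/(5*M) (f(M) = (1/M - 4/2)/5 = (1/M - 4*1/2)*(1/5) = (1/M - 2)*(1/5) = (-2 + 1/M)*(1/5) = -2/5 + 1/(5*M))
S(-2, 9)*100 + (-61 + f(5)) = (22 + 4*(-2) + 5*9 - 2*9)*100 + (-61 + (1/5)*(1 - 2*5)/5) = (22 - 8 + 45 - 18)*100 + (-61 + (1/5)*(1/5)*(1 - 10)) = 41*100 + (-61 + (1/5)*(1/5)*(-9)) = 4100 + (-61 - 9/25) = 4100 - 1534/25 = 100966/25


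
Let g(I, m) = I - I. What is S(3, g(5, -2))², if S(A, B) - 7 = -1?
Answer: 36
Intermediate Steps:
g(I, m) = 0
S(A, B) = 6 (S(A, B) = 7 - 1 = 6)
S(3, g(5, -2))² = 6² = 36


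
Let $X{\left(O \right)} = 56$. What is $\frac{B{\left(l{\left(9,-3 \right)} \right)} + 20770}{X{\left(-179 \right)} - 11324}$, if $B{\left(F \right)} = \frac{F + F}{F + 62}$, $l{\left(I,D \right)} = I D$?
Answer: $- \frac{181724}{98595} \approx -1.8431$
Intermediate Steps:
$l{\left(I,D \right)} = D I$
$B{\left(F \right)} = \frac{2 F}{62 + F}$
$\frac{B{\left(l{\left(9,-3 \right)} \right)} + 20770}{X{\left(-179 \right)} - 11324} = \frac{\frac{2 \left(\left(-3\right) 9\right)}{62 - 27} + 20770}{56 - 11324} = \frac{2 \left(-27\right) \frac{1}{62 - 27} + 20770}{-11268} = \left(2 \left(-27\right) \frac{1}{35} + 20770\right) \left(- \frac{1}{11268}\right) = \left(- \frac{54}{35} + 20770\right) \left(- \frac{1}{11268}\right) = \frac{726896}{35} \left(- \frac{1}{11268}\right) = - \frac{181724}{98595}$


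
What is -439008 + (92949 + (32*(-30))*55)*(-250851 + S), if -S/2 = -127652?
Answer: 178344489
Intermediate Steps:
S = 255304 (S = -2*(-127652) = 255304)
-439008 + (92949 + (32*(-30))*55)*(-250851 + S) = -439008 + (92949 + (32*(-30))*55)*(-250851 + 255304) = -439008 + (92949 - 960*55)*4453 = -439008 + (92949 - 52800)*4453 = -439008 + 40149*4453 = -439008 + 178783497 = 178344489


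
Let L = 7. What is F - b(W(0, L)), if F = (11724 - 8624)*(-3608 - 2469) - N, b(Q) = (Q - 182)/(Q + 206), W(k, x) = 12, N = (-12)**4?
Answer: -2055678439/109 ≈ -1.8859e+7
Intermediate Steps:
N = 20736
b(Q) = (-182 + Q)/(206 + Q)
F = -18859436 (F = (11724 - 8624)*(-3608 - 2469) - 1*20736 = 3100*(-6077) - 20736 = -18838700 - 20736 = -18859436)
F - b(W(0, L)) = -18859436 - (-182 + 12)/(206 + 12) = -18859436 - (-170)/218 = -18859436 - 1*(-85/109) = -18859436 + 85/109 = -2055678439/109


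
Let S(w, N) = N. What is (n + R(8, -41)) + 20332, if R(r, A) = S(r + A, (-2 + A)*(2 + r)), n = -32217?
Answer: -12315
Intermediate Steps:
R(r, A) = (-2 + A)*(2 + r)
(n + R(8, -41)) + 20332 = (-32217 + (-4 - 2*8 + 2*(-41) - 41*8)) + 20332 = (-32217 + (-4 - 16 - 82 - 328)) + 20332 = (-32217 - 430) + 20332 = -32647 + 20332 = -12315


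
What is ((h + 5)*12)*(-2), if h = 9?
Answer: -336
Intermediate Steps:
((h + 5)*12)*(-2) = ((9 + 5)*12)*(-2) = (14*12)*(-2) = 168*(-2) = -336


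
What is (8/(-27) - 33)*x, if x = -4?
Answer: 3596/27 ≈ 133.19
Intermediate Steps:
(8/(-27) - 33)*x = (8/(-27) - 33)*(-4) = (8*(-1/27) - 33)*(-4) = (-8/27 - 33)*(-4) = -899/27*(-4) = 3596/27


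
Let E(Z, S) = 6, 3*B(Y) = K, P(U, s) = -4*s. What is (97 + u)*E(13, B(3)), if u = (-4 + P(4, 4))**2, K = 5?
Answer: 2982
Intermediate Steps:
B(Y) = 5/3 (B(Y) = (1/3)*5 = 5/3)
u = 400 (u = (-4 - 4*4)**2 = (-4 - 16)**2 = (-20)**2 = 400)
(97 + u)*E(13, B(3)) = (97 + 400)*6 = 497*6 = 2982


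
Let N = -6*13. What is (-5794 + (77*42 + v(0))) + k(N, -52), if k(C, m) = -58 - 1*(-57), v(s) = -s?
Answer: -2561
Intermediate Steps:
N = -78
k(C, m) = -1 (k(C, m) = -58 + 57 = -1)
(-5794 + (77*42 + v(0))) + k(N, -52) = (-5794 + (77*42 - 1*0)) - 1 = (-5794 + (3234 + 0)) - 1 = (-5794 + 3234) - 1 = -2560 - 1 = -2561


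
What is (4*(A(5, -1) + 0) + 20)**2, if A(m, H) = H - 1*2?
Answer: 64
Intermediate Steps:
A(m, H) = -2 + H (A(m, H) = H - 2 = -2 + H)
(4*(A(5, -1) + 0) + 20)**2 = (4*((-2 - 1) + 0) + 20)**2 = (4*(-3 + 0) + 20)**2 = (4*(-3) + 20)**2 = (-12 + 20)**2 = 8**2 = 64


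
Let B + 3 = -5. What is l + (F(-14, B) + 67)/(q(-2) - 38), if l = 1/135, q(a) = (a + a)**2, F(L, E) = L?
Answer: -7133/2970 ≈ -2.4017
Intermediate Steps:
B = -8 (B = -3 - 5 = -8)
q(a) = 4*a**2 (q(a) = (2*a)**2 = 4*a**2)
l = 1/135 ≈ 0.0074074
l + (F(-14, B) + 67)/(q(-2) - 38) = 1/135 + (-14 + 67)/(4*(-2)**2 - 38) = 1/135 + 53/(4*4 - 38) = 1/135 + 53/(16 - 38) = 1/135 + 53/(-22) = 1/135 + 53*(-1/22) = 1/135 - 53/22 = -7133/2970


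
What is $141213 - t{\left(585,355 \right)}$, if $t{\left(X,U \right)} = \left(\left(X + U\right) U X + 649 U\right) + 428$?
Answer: $-195304110$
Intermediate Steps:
$t{\left(X,U \right)} = 428 + 649 U + U X \left(U + X\right)$ ($t{\left(X,U \right)} = \left(\left(U + X\right) U X + 649 U\right) + 428 = \left(U \left(U + X\right) X + 649 U\right) + 428 = \left(U X \left(U + X\right) + 649 U\right) + 428 = \left(649 U + U X \left(U + X\right)\right) + 428 = 428 + 649 U + U X \left(U + X\right)$)
$141213 - t{\left(585,355 \right)} = 141213 - \left(428 + 649 \cdot 355 + 355 \cdot 585^{2} + 585 \cdot 355^{2}\right) = 141213 - \left(428 + 230395 + 355 \cdot 342225 + 585 \cdot 126025\right) = 141213 - \left(428 + 230395 + 121489875 + 73724625\right) = 141213 - 195445323 = -195304110$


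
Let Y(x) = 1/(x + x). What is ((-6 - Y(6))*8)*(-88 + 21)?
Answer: 9782/3 ≈ 3260.7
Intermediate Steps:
Y(x) = 1/(2*x)
((-6 - Y(6))*8)*(-88 + 21) = ((-6 - 1/(2*6))*8)*(-88 + 21) = ((-6 - 1/(2*6))*8)*(-67) = ((-6 - 1*1/12)*8)*(-67) = ((-6 - 1/12)*8)*(-67) = -73/12*8*(-67) = -146/3*(-67) = 9782/3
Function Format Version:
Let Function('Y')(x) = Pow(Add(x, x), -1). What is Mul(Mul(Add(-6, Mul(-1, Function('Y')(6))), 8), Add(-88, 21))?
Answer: Rational(9782, 3) ≈ 3260.7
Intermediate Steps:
Function('Y')(x) = Mul(Rational(1, 2), Pow(x, -1)) (Function('Y')(x) = Pow(Mul(2, x), -1) = Mul(Rational(1, 2), Pow(x, -1)))
Mul(Mul(Add(-6, Mul(-1, Function('Y')(6))), 8), Add(-88, 21)) = Mul(Mul(Add(-6, Mul(-1, Mul(Rational(1, 2), Pow(6, -1)))), 8), Add(-88, 21)) = Mul(Mul(Add(-6, Mul(-1, Mul(Rational(1, 2), Rational(1, 6)))), 8), -67) = Mul(Mul(Add(-6, Mul(-1, Rational(1, 12))), 8), -67) = Mul(Mul(Add(-6, Rational(-1, 12)), 8), -67) = Mul(Mul(Rational(-73, 12), 8), -67) = Mul(Rational(-146, 3), -67) = Rational(9782, 3)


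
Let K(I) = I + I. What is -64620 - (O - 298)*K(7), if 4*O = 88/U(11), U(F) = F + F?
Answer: -60462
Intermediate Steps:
U(F) = 2*F
O = 1 (O = (88/((2*11)))/4 = (88/22)/4 = (88*(1/22))/4 = (¼)*4 = 1)
K(I) = 2*I
-64620 - (O - 298)*K(7) = -64620 - (1 - 298)*2*7 = -64620 - (-297)*14 = -64620 - 1*(-4158) = -64620 + 4158 = -60462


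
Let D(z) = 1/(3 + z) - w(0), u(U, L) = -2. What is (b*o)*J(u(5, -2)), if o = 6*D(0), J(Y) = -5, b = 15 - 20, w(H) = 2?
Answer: -250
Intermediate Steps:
b = -5
D(z) = -2 + 1/(3 + z) (D(z) = 1/(3 + z) - 1*2 = 1/(3 + z) - 2 = -2 + 1/(3 + z))
o = -10 (o = 6*((-5 - 2*0)/(3 + 0)) = 6*((-5 + 0)/3) = 6*((1/3)*(-5)) = 6*(-5/3) = -10)
(b*o)*J(u(5, -2)) = -5*(-10)*(-5) = 50*(-5) = -250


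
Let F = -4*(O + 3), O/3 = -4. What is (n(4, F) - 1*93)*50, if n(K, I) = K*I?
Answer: 2550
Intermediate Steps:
O = -12 (O = 3*(-4) = -12)
F = 36 (F = -4*(-12 + 3) = -4*(-9) = 36)
n(K, I) = I*K
(n(4, F) - 1*93)*50 = (36*4 - 1*93)*50 = (144 - 93)*50 = 51*50 = 2550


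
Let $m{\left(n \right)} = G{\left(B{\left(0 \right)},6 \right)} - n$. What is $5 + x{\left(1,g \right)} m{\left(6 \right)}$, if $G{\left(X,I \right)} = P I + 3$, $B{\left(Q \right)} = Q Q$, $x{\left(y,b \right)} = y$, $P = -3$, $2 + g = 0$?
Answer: $-16$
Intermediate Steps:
$g = -2$ ($g = -2 + 0 = -2$)
$B{\left(Q \right)} = Q^{2}$
$G{\left(X,I \right)} = 3 - 3 I$ ($G{\left(X,I \right)} = - 3 I + 3 = 3 - 3 I$)
$m{\left(n \right)} = -15 - n$ ($m{\left(n \right)} = \left(3 - 18\right) - n = -15 - n$)
$5 + x{\left(1,g \right)} m{\left(6 \right)} = 5 + 1 \left(-15 - 6\right) = 5 + 1 \left(-21\right) = 5 - 21 = -16$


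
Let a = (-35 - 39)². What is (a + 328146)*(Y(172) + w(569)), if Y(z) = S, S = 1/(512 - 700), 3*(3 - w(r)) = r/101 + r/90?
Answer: -423586675331/1281690 ≈ -3.3049e+5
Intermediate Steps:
w(r) = 3 - 191*r/27270 (w(r) = 3 - (r/101 + r/90)/3 = 3 - 191*r/27270)
a = 5476 (a = (-74)² = 5476)
S = -1/188 (S = 1/(-188) = -1/188 ≈ -0.0053191)
Y(z) = -1/188
(a + 328146)*(Y(172) + w(569)) = (5476 + 328146)*(-1/188 + (3 - 191/27270*569)) = 333622*(-1/188 + (3 - 108679/27270)) = 333622*(-1/188 - 26869/27270) = 333622*(-2539321/2563380) = -423586675331/1281690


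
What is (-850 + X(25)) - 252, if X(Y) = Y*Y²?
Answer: 14523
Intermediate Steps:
X(Y) = Y³
(-850 + X(25)) - 252 = (-850 + 25³) - 252 = (-850 + 15625) - 252 = 14775 - 252 = 14523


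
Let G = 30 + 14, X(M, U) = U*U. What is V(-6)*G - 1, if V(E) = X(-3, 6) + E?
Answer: 1319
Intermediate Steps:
X(M, U) = U²
G = 44
V(E) = 36 + E (V(E) = 6² + E = 36 + E)
V(-6)*G - 1 = (36 - 6)*44 - 1 = 30*44 - 1 = 1320 - 1 = 1319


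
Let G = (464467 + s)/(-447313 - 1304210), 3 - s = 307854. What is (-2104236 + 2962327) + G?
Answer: 1502965965977/1751523 ≈ 8.5809e+5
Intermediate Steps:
s = -307851 (s = 3 - 1*307854 = 3 - 307854 = -307851)
G = -156616/1751523 (G = (464467 - 307851)/(-447313 - 1304210) = 156616/(-1751523) = 156616*(-1/1751523) = -156616/1751523 ≈ -0.089417)
(-2104236 + 2962327) + G = (-2104236 + 2962327) - 156616/1751523 = 858091 - 156616/1751523 = 1502965965977/1751523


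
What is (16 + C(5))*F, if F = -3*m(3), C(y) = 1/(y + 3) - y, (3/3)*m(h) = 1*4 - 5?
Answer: 267/8 ≈ 33.375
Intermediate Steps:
m(h) = -1 (m(h) = 1*4 - 5 = 4 - 5 = -1)
C(y) = 1/(3 + y) - y
F = 3 (F = -3*(-1) = 3)
(16 + C(5))*F = (16 + (1 - 1*5² - 3*5)/(3 + 5))*3 = (16 + (1 - 1*25 - 15)/8)*3 = (16 + (1 - 25 - 15)/8)*3 = (16 + (⅛)*(-39))*3 = (16 - 39/8)*3 = (89/8)*3 = 267/8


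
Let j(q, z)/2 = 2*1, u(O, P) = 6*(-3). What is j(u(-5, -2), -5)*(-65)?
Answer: -260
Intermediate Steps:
u(O, P) = -18
j(q, z) = 4 (j(q, z) = 2*(2*1) = 2*2 = 4)
j(u(-5, -2), -5)*(-65) = 4*(-65) = -260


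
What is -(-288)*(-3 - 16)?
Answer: -5472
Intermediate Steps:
-(-288)*(-3 - 16) = -(-288)*(-19) = -6*912 = -5472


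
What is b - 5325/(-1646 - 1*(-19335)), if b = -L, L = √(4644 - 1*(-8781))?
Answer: -5325/17689 - 5*√537 ≈ -116.17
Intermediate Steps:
L = 5*√537 (L = √(4644 + 8781) = √13425 = 5*√537 ≈ 115.87)
b = -5*√537 ≈ -115.87
b - 5325/(-1646 - 1*(-19335)) = -5*√537 - 5325/(-1646 - 1*(-19335)) = -5*√537 - 5325/(-1646 + 19335) = -5*√537 - 5325/17689 = -5325/17689 - 5*√537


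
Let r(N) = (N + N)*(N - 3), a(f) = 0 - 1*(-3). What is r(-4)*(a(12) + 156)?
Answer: 8904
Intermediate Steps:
a(f) = 3 (a(f) = 0 + 3 = 3)
r(N) = 2*N*(-3 + N) (r(N) = (2*N)*(-3 + N) = 2*N*(-3 + N))
r(-4)*(a(12) + 156) = (2*(-4)*(-3 - 4))*(3 + 156) = (2*(-4)*(-7))*159 = 56*159 = 8904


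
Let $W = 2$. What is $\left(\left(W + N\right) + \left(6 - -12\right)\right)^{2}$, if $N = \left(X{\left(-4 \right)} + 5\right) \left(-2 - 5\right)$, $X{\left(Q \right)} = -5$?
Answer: $400$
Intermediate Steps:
$N = 0$ ($N = \left(-5 + 5\right) \left(-2 - 5\right) = 0 \left(-7\right) = 0$)
$\left(\left(W + N\right) + \left(6 - -12\right)\right)^{2} = \left(\left(2 + 0\right) + \left(6 - -12\right)\right)^{2} = \left(2 + \left(6 + 12\right)\right)^{2} = \left(2 + 18\right)^{2} = 20^{2} = 400$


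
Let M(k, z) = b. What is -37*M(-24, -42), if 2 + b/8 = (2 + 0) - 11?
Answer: 3256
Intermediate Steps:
b = -88 (b = -16 + 8*((2 + 0) - 11) = -16 + 8*(2 - 11) = -16 + 8*(-9) = -16 - 72 = -88)
M(k, z) = -88
-37*M(-24, -42) = -37*(-88) = 3256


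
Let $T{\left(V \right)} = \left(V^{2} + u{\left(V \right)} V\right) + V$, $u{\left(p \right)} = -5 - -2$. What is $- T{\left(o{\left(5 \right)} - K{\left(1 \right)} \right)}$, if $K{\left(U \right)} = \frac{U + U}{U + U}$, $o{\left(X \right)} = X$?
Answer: $-8$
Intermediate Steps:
$u{\left(p \right)} = -3$ ($u{\left(p \right)} = -5 + 2 = -3$)
$K{\left(U \right)} = 1$ ($K{\left(U \right)} = \frac{2 U}{2 U} = 2 U \frac{1}{2 U} = 1$)
$T{\left(V \right)} = V^{2} - 2 V$ ($T{\left(V \right)} = \left(V^{2} - 3 V\right) + V = V^{2} - 2 V$)
$- T{\left(o{\left(5 \right)} - K{\left(1 \right)} \right)} = - \left(5 - 1\right) \left(-2 + \left(5 - 1\right)\right) = - 4 \left(-2 + 4\right) = - 4 \cdot 2 = \left(-1\right) 8 = -8$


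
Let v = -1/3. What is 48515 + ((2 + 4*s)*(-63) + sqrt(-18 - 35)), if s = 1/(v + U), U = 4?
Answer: 531523/11 + I*sqrt(53) ≈ 48320.0 + 7.2801*I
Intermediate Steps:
v = -1/3 (v = -1*1/3 = -1/3 ≈ -0.33333)
s = 3/11 (s = 1/(-1/3 + 4) = 1/(11/3) = 3/11 ≈ 0.27273)
48515 + ((2 + 4*s)*(-63) + sqrt(-18 - 35)) = 48515 + ((2 + 4*(3/11))*(-63) + sqrt(-18 - 35)) = 48515 + ((2 + 12/11)*(-63) + sqrt(-53)) = 48515 + ((34/11)*(-63) + I*sqrt(53)) = 48515 + (-2142/11 + I*sqrt(53)) = 531523/11 + I*sqrt(53)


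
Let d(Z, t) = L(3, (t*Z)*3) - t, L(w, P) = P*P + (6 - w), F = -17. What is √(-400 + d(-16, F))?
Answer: 2*√166369 ≈ 815.77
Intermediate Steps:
L(w, P) = 6 + P² - w (L(w, P) = P² + (6 - w) = 6 + P² - w)
d(Z, t) = 3 - t + 9*Z²*t² (d(Z, t) = (6 + ((t*Z)*3)² - 1*3) - t = (6 + ((Z*t)*3)² - 3) - t = (6 + (3*Z*t)² - 3) - t = (6 + 9*Z²*t² - 3) - t = (3 + 9*Z²*t²) - t = 3 - t + 9*Z²*t²)
√(-400 + d(-16, F)) = √(-400 + (3 - 1*(-17) + 9*(-16)²*(-17)²)) = √(-400 + (3 + 17 + 9*256*289)) = √(-400 + (3 + 17 + 665856)) = √(-400 + 665876) = √665476 = 2*√166369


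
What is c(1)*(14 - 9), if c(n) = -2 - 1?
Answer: -15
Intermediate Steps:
c(n) = -3
c(1)*(14 - 9) = -3*(14 - 9) = -3*5 = -15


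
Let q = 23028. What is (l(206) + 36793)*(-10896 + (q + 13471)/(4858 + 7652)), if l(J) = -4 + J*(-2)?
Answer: -4957183313797/12510 ≈ -3.9626e+8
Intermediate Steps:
l(J) = -4 - 2*J
(l(206) + 36793)*(-10896 + (q + 13471)/(4858 + 7652)) = ((-4 - 2*206) + 36793)*(-10896 + (23028 + 13471)/(4858 + 7652)) = ((-4 - 412) + 36793)*(-10896 + 36499/12510) = (-416 + 36793)*(-10896 + 36499*(1/12510)) = 36377*(-10896 + 36499/12510) = 36377*(-136272461/12510) = -4957183313797/12510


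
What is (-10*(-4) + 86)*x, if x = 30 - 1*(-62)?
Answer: 11592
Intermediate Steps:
x = 92 (x = 30 + 62 = 92)
(-10*(-4) + 86)*x = (-10*(-4) + 86)*92 = (40 + 86)*92 = 126*92 = 11592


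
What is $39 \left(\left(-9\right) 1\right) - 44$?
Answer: $-395$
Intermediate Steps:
$39 \left(\left(-9\right) 1\right) - 44 = 39 \left(-9\right) - 44 = -351 - 44 = -395$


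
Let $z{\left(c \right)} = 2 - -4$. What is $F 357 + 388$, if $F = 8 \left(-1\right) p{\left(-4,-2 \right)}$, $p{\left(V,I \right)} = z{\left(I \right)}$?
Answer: $-16748$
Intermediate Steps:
$z{\left(c \right)} = 6$ ($z{\left(c \right)} = 2 + 4 = 6$)
$p{\left(V,I \right)} = 6$
$F = -48$ ($F = 8 \left(-1\right) 6 = \left(-8\right) 6 = -48$)
$F 357 + 388 = \left(-48\right) 357 + 388 = -17136 + 388 = -16748$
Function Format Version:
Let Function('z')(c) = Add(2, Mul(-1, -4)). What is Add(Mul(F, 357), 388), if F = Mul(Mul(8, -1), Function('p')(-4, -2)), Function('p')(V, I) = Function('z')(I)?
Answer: -16748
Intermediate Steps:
Function('z')(c) = 6 (Function('z')(c) = Add(2, 4) = 6)
Function('p')(V, I) = 6
F = -48 (F = Mul(Mul(8, -1), 6) = Mul(-8, 6) = -48)
Add(Mul(F, 357), 388) = Add(Mul(-48, 357), 388) = Add(-17136, 388) = -16748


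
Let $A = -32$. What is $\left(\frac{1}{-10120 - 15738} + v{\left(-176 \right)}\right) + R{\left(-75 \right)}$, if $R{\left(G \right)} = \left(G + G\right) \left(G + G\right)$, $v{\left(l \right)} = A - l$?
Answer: $\frac{585528551}{25858} \approx 22644.0$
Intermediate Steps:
$v{\left(l \right)} = -32 - l$
$R{\left(G \right)} = 4 G^{2}$ ($R{\left(G \right)} = 2 G 2 G = 4 G^{2}$)
$\left(\frac{1}{-10120 - 15738} + v{\left(-176 \right)}\right) + R{\left(-75 \right)} = \left(\frac{1}{-10120 - 15738} - -144\right) + 4 \left(-75\right)^{2} = \left(\frac{1}{-25858} + \left(-32 + 176\right)\right) + 4 \cdot 5625 = \left(- \frac{1}{25858} + 144\right) + 22500 = \frac{3723551}{25858} + 22500 = \frac{585528551}{25858}$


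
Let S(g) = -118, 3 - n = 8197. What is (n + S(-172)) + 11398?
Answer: 3086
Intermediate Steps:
n = -8194 (n = 3 - 1*8197 = 3 - 8197 = -8194)
(n + S(-172)) + 11398 = (-8194 - 118) + 11398 = -8312 + 11398 = 3086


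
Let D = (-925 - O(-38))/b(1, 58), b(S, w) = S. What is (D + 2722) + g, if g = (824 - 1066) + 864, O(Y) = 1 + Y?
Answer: 2456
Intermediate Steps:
D = -888 (D = (-925 - (1 - 38))/1 = (-925 - 1*(-37))*1 = (-925 + 37)*1 = -888*1 = -888)
g = 622 (g = -242 + 864 = 622)
(D + 2722) + g = (-888 + 2722) + 622 = 1834 + 622 = 2456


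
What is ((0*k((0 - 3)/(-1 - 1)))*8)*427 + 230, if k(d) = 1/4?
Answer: 230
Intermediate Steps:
k(d) = 1/4
((0*k((0 - 3)/(-1 - 1)))*8)*427 + 230 = ((0*(1/4))*8)*427 + 230 = (0*8)*427 + 230 = 0*427 + 230 = 0 + 230 = 230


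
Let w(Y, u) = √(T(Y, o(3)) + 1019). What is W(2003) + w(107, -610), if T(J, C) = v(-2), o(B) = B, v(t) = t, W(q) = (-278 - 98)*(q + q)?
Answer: -1506256 + 3*√113 ≈ -1.5062e+6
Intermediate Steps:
W(q) = -752*q
T(J, C) = -2
w(Y, u) = 3*√113 (w(Y, u) = √(-2 + 1019) = √1017 = 3*√113)
W(2003) + w(107, -610) = -752*2003 + 3*√113 = -1506256 + 3*√113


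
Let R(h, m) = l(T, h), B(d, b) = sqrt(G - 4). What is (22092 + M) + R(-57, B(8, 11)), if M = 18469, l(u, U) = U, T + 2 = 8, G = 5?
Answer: 40504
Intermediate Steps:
T = 6 (T = -2 + 8 = 6)
B(d, b) = 1 (B(d, b) = sqrt(5 - 4) = sqrt(1) = 1)
R(h, m) = h
(22092 + M) + R(-57, B(8, 11)) = (22092 + 18469) - 57 = 40561 - 57 = 40504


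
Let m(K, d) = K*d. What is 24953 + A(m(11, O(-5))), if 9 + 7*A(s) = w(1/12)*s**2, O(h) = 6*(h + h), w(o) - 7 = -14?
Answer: -2874538/7 ≈ -4.1065e+5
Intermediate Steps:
w(o) = -7 (w(o) = 7 - 14 = -7)
O(h) = 12*h (O(h) = 6*(2*h) = 12*h)
A(s) = -9/7 - s**2 (A(s) = -9/7 + (-7*s**2)/7 = -9/7 - s**2)
24953 + A(m(11, O(-5))) = 24953 + (-9/7 - (11*(12*(-5)))**2) = 24953 + (-9/7 - (11*(-60))**2) = 24953 + (-9/7 - 1*(-660)**2) = 24953 + (-9/7 - 1*435600) = 24953 + (-9/7 - 435600) = 24953 - 3049209/7 = -2874538/7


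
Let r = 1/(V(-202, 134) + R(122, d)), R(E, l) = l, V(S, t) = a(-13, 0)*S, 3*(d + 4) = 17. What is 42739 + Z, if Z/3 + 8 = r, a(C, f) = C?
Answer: 336722354/7883 ≈ 42715.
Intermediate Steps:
d = 5/3 (d = -4 + (1/3)*17 = -4 + 17/3 = 5/3 ≈ 1.6667)
V(S, t) = -13*S
r = 3/7883 (r = 1/(-13*(-202) + 5/3) = 1/(2626 + 5/3) = 1/(7883/3) = 3/7883 ≈ 0.00038057)
Z = -189183/7883 (Z = -24 + 3*(3/7883) = -24 + 9/7883 = -189183/7883 ≈ -23.999)
42739 + Z = 42739 - 189183/7883 = 336722354/7883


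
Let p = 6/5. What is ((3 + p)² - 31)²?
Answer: 111556/625 ≈ 178.49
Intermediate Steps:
p = 6/5 (p = 6*(⅕) = 6/5 ≈ 1.2000)
((3 + p)² - 31)² = ((3 + 6/5)² - 31)² = ((21/5)² - 31)² = (441/25 - 31)² = (-334/25)² = 111556/625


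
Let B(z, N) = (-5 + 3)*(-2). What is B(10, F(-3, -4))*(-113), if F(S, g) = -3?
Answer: -452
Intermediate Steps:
B(z, N) = 4 (B(z, N) = -2*(-2) = 4)
B(10, F(-3, -4))*(-113) = 4*(-113) = -452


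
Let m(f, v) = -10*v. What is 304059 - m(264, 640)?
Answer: 310459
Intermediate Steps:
304059 - m(264, 640) = 304059 - (-10)*640 = 304059 - 1*(-6400) = 304059 + 6400 = 310459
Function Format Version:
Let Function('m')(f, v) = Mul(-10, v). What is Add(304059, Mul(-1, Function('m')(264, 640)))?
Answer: 310459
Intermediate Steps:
Add(304059, Mul(-1, Function('m')(264, 640))) = Add(304059, Mul(-1, Mul(-10, 640))) = Add(304059, Mul(-1, -6400)) = Add(304059, 6400) = 310459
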